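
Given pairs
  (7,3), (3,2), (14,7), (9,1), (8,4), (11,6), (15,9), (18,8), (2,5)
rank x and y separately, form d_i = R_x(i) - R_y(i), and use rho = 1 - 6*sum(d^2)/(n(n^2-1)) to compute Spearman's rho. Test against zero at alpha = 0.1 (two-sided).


Step 1: Rank x and y separately (midranks; no ties here).
rank(x): 7->3, 3->2, 14->7, 9->5, 8->4, 11->6, 15->8, 18->9, 2->1
rank(y): 3->3, 2->2, 7->7, 1->1, 4->4, 6->6, 9->9, 8->8, 5->5
Step 2: d_i = R_x(i) - R_y(i); compute d_i^2.
  (3-3)^2=0, (2-2)^2=0, (7-7)^2=0, (5-1)^2=16, (4-4)^2=0, (6-6)^2=0, (8-9)^2=1, (9-8)^2=1, (1-5)^2=16
sum(d^2) = 34.
Step 3: rho = 1 - 6*34 / (9*(9^2 - 1)) = 1 - 204/720 = 0.716667.
Step 4: Under H0, t = rho * sqrt((n-2)/(1-rho^2)) = 2.7188 ~ t(7).
Step 5: Two-sided p-value from the t-distribution with 7 df = 0.029818.
Step 6: alpha = 0.1. reject H0.

rho = 0.7167, p = 0.029818, reject H0 at alpha = 0.1.


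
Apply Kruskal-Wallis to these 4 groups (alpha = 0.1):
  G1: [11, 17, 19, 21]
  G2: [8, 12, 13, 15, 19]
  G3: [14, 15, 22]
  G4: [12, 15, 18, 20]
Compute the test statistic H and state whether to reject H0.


Step 1: Combine all N = 16 observations and assign midranks.
sorted (value, group, rank): (8,G2,1), (11,G1,2), (12,G2,3.5), (12,G4,3.5), (13,G2,5), (14,G3,6), (15,G2,8), (15,G3,8), (15,G4,8), (17,G1,10), (18,G4,11), (19,G1,12.5), (19,G2,12.5), (20,G4,14), (21,G1,15), (22,G3,16)
Step 2: Sum ranks within each group.
R_1 = 39.5 (n_1 = 4)
R_2 = 30 (n_2 = 5)
R_3 = 30 (n_3 = 3)
R_4 = 36.5 (n_4 = 4)
Step 3: H = 12/(N(N+1)) * sum(R_i^2/n_i) - 3(N+1)
     = 12/(16*17) * (39.5^2/4 + 30^2/5 + 30^2/3 + 36.5^2/4) - 3*17
     = 0.044118 * 1203.12 - 51
     = 2.079044.
Step 4: Ties present; correction factor C = 1 - 36/(16^3 - 16) = 0.991176. Corrected H = 2.079044 / 0.991176 = 2.097552.
Step 5: Under H0, H ~ chi^2(3); p-value = 0.552408.
Step 6: alpha = 0.1. fail to reject H0.

H = 2.0976, df = 3, p = 0.552408, fail to reject H0.


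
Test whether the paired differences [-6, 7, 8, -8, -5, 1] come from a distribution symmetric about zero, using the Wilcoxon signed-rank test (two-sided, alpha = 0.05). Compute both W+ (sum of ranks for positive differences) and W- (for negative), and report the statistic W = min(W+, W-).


Step 1: Drop any zero differences (none here) and take |d_i|.
|d| = [6, 7, 8, 8, 5, 1]
Step 2: Midrank |d_i| (ties get averaged ranks).
ranks: |6|->3, |7|->4, |8|->5.5, |8|->5.5, |5|->2, |1|->1
Step 3: Attach original signs; sum ranks with positive sign and with negative sign.
W+ = 4 + 5.5 + 1 = 10.5
W- = 3 + 5.5 + 2 = 10.5
(Check: W+ + W- = 21 should equal n(n+1)/2 = 21.)
Step 4: Test statistic W = min(W+, W-) = 10.5.
Step 5: Ties in |d|, so use the tie-corrected normal approximation.
        E[W] = n(n+1)/4 = 6*7/4 = 10.5.
        Tie groups: |d|=8 (t=2); sum(t^3 - t) = 6.
        Var[W] = n(n+1)(2n+1)/24 - sum(t^3-t)/48 = 546/24 - 6/48 = 22.625.
        z = (W - E[W]) / sqrt(Var[W]) = (10.5 - 10.5) / 4.7566 = 0.0000.
        Two-sided p = 2*Phi(z) = 1.000000.
Step 6: alpha = 0.05. fail to reject H0.

W+ = 10.5, W- = 10.5, W = min = 10.5, p = 1.000000, fail to reject H0.


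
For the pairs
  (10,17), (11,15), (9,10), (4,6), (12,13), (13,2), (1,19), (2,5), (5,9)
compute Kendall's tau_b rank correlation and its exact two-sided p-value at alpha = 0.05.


Step 1: Enumerate the 36 unordered pairs (i,j) with i<j and classify each by sign(x_j-x_i) * sign(y_j-y_i).
  (1,2):dx=+1,dy=-2->D; (1,3):dx=-1,dy=-7->C; (1,4):dx=-6,dy=-11->C; (1,5):dx=+2,dy=-4->D
  (1,6):dx=+3,dy=-15->D; (1,7):dx=-9,dy=+2->D; (1,8):dx=-8,dy=-12->C; (1,9):dx=-5,dy=-8->C
  (2,3):dx=-2,dy=-5->C; (2,4):dx=-7,dy=-9->C; (2,5):dx=+1,dy=-2->D; (2,6):dx=+2,dy=-13->D
  (2,7):dx=-10,dy=+4->D; (2,8):dx=-9,dy=-10->C; (2,9):dx=-6,dy=-6->C; (3,4):dx=-5,dy=-4->C
  (3,5):dx=+3,dy=+3->C; (3,6):dx=+4,dy=-8->D; (3,7):dx=-8,dy=+9->D; (3,8):dx=-7,dy=-5->C
  (3,9):dx=-4,dy=-1->C; (4,5):dx=+8,dy=+7->C; (4,6):dx=+9,dy=-4->D; (4,7):dx=-3,dy=+13->D
  (4,8):dx=-2,dy=-1->C; (4,9):dx=+1,dy=+3->C; (5,6):dx=+1,dy=-11->D; (5,7):dx=-11,dy=+6->D
  (5,8):dx=-10,dy=-8->C; (5,9):dx=-7,dy=-4->C; (6,7):dx=-12,dy=+17->D; (6,8):dx=-11,dy=+3->D
  (6,9):dx=-8,dy=+7->D; (7,8):dx=+1,dy=-14->D; (7,9):dx=+4,dy=-10->D; (8,9):dx=+3,dy=+4->C
Step 2: C = 18, D = 18, total pairs = 36.
Step 3: tau = (C - D)/(n(n-1)/2) = (18 - 18)/36 = 0.000000.
Step 4: Exact two-sided p-value (enumerate n! = 362880 permutations of y under H0): p = 1.000000.
Step 5: alpha = 0.05. fail to reject H0.

tau_b = 0.0000 (C=18, D=18), p = 1.000000, fail to reject H0.


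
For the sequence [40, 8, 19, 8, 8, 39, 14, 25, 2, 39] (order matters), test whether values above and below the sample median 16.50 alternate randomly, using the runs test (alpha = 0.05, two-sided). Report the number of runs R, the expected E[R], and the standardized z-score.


Step 1: Compute median = 16.50; label A = above, B = below.
Labels in order: ABABBABABA  (n_A = 5, n_B = 5)
Step 2: Count runs R = 9.
Step 3: Under H0 (random ordering), E[R] = 2*n_A*n_B/(n_A+n_B) + 1 = 2*5*5/10 + 1 = 6.0000.
        Var[R] = 2*n_A*n_B*(2*n_A*n_B - n_A - n_B) / ((n_A+n_B)^2 * (n_A+n_B-1)) = 2000/900 = 2.2222.
        SD[R] = 1.4907.
Step 4: Continuity-corrected z = (R - 0.5 - E[R]) / SD[R] = (9 - 0.5 - 6.0000) / 1.4907 = 1.6771.
Step 5: Two-sided p-value via normal approximation = 2*(1 - Phi(|z|)) = 0.093533.
Step 6: alpha = 0.05. fail to reject H0.

R = 9, z = 1.6771, p = 0.093533, fail to reject H0.


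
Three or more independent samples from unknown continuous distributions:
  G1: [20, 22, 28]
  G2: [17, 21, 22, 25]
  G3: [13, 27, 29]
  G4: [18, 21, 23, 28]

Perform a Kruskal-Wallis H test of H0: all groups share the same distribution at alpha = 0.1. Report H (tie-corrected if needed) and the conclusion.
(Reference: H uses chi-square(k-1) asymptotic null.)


Step 1: Combine all N = 14 observations and assign midranks.
sorted (value, group, rank): (13,G3,1), (17,G2,2), (18,G4,3), (20,G1,4), (21,G2,5.5), (21,G4,5.5), (22,G1,7.5), (22,G2,7.5), (23,G4,9), (25,G2,10), (27,G3,11), (28,G1,12.5), (28,G4,12.5), (29,G3,14)
Step 2: Sum ranks within each group.
R_1 = 24 (n_1 = 3)
R_2 = 25 (n_2 = 4)
R_3 = 26 (n_3 = 3)
R_4 = 30 (n_4 = 4)
Step 3: H = 12/(N(N+1)) * sum(R_i^2/n_i) - 3(N+1)
     = 12/(14*15) * (24^2/3 + 25^2/4 + 26^2/3 + 30^2/4) - 3*15
     = 0.057143 * 798.583 - 45
     = 0.633333.
Step 4: Ties present; correction factor C = 1 - 18/(14^3 - 14) = 0.993407. Corrected H = 0.633333 / 0.993407 = 0.637537.
Step 5: Under H0, H ~ chi^2(3); p-value = 0.887788.
Step 6: alpha = 0.1. fail to reject H0.

H = 0.6375, df = 3, p = 0.887788, fail to reject H0.


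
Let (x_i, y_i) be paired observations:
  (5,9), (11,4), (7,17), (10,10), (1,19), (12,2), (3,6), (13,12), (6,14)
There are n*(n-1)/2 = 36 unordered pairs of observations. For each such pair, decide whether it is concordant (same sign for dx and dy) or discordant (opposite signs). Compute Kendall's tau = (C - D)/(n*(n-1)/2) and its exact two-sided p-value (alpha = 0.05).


Step 1: Enumerate the 36 unordered pairs (i,j) with i<j and classify each by sign(x_j-x_i) * sign(y_j-y_i).
  (1,2):dx=+6,dy=-5->D; (1,3):dx=+2,dy=+8->C; (1,4):dx=+5,dy=+1->C; (1,5):dx=-4,dy=+10->D
  (1,6):dx=+7,dy=-7->D; (1,7):dx=-2,dy=-3->C; (1,8):dx=+8,dy=+3->C; (1,9):dx=+1,dy=+5->C
  (2,3):dx=-4,dy=+13->D; (2,4):dx=-1,dy=+6->D; (2,5):dx=-10,dy=+15->D; (2,6):dx=+1,dy=-2->D
  (2,7):dx=-8,dy=+2->D; (2,8):dx=+2,dy=+8->C; (2,9):dx=-5,dy=+10->D; (3,4):dx=+3,dy=-7->D
  (3,5):dx=-6,dy=+2->D; (3,6):dx=+5,dy=-15->D; (3,7):dx=-4,dy=-11->C; (3,8):dx=+6,dy=-5->D
  (3,9):dx=-1,dy=-3->C; (4,5):dx=-9,dy=+9->D; (4,6):dx=+2,dy=-8->D; (4,7):dx=-7,dy=-4->C
  (4,8):dx=+3,dy=+2->C; (4,9):dx=-4,dy=+4->D; (5,6):dx=+11,dy=-17->D; (5,7):dx=+2,dy=-13->D
  (5,8):dx=+12,dy=-7->D; (5,9):dx=+5,dy=-5->D; (6,7):dx=-9,dy=+4->D; (6,8):dx=+1,dy=+10->C
  (6,9):dx=-6,dy=+12->D; (7,8):dx=+10,dy=+6->C; (7,9):dx=+3,dy=+8->C; (8,9):dx=-7,dy=+2->D
Step 2: C = 13, D = 23, total pairs = 36.
Step 3: tau = (C - D)/(n(n-1)/2) = (13 - 23)/36 = -0.277778.
Step 4: Exact two-sided p-value (enumerate n! = 362880 permutations of y under H0): p = 0.358488.
Step 5: alpha = 0.05. fail to reject H0.

tau_b = -0.2778 (C=13, D=23), p = 0.358488, fail to reject H0.


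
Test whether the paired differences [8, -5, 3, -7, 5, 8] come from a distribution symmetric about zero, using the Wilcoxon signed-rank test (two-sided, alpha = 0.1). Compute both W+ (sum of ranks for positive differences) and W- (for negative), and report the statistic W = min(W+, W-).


Step 1: Drop any zero differences (none here) and take |d_i|.
|d| = [8, 5, 3, 7, 5, 8]
Step 2: Midrank |d_i| (ties get averaged ranks).
ranks: |8|->5.5, |5|->2.5, |3|->1, |7|->4, |5|->2.5, |8|->5.5
Step 3: Attach original signs; sum ranks with positive sign and with negative sign.
W+ = 5.5 + 1 + 2.5 + 5.5 = 14.5
W- = 2.5 + 4 = 6.5
(Check: W+ + W- = 21 should equal n(n+1)/2 = 21.)
Step 4: Test statistic W = min(W+, W-) = 6.5.
Step 5: Ties in |d|, so use the tie-corrected normal approximation.
        E[W] = n(n+1)/4 = 6*7/4 = 10.5.
        Tie groups: |d|=5 (t=2), |d|=8 (t=2); sum(t^3 - t) = 12.
        Var[W] = n(n+1)(2n+1)/24 - sum(t^3-t)/48 = 546/24 - 12/48 = 22.5.
        z = (W - E[W]) / sqrt(Var[W]) = (6.5 - 10.5) / 4.7434 = -0.8433.
        Two-sided p = 2*Phi(z) = 0.399075.
Step 6: alpha = 0.1. fail to reject H0.

W+ = 14.5, W- = 6.5, W = min = 6.5, p = 0.399075, fail to reject H0.


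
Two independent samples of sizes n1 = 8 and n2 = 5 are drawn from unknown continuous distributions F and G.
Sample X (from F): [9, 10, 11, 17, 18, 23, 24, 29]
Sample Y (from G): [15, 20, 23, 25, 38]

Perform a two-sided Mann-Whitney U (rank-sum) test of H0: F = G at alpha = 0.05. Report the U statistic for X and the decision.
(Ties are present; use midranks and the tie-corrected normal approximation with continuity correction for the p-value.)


Step 1: Combine and sort all 13 observations; assign midranks.
sorted (value, group): (9,X), (10,X), (11,X), (15,Y), (17,X), (18,X), (20,Y), (23,X), (23,Y), (24,X), (25,Y), (29,X), (38,Y)
ranks: 9->1, 10->2, 11->3, 15->4, 17->5, 18->6, 20->7, 23->8.5, 23->8.5, 24->10, 25->11, 29->12, 38->13
Step 2: Rank sum for X: R1 = 1 + 2 + 3 + 5 + 6 + 8.5 + 10 + 12 = 47.5.
Step 3: U_X = R1 - n1(n1+1)/2 = 47.5 - 8*9/2 = 47.5 - 36 = 11.5.
       U_Y = n1*n2 - U_X = 40 - 11.5 = 28.5.
Step 4: Ties are present, so use the tie-corrected normal approximation (with continuity correction) for the p-value.
Step 5: p-value = 0.240919; compare to alpha = 0.05. fail to reject H0.

U_X = 11.5, p = 0.240919, fail to reject H0 at alpha = 0.05.


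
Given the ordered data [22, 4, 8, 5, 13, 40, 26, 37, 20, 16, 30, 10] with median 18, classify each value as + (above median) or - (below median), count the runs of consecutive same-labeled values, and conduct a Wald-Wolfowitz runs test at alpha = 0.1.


Step 1: Compute median = 18; label A = above, B = below.
Labels in order: ABBBBAAAABAB  (n_A = 6, n_B = 6)
Step 2: Count runs R = 6.
Step 3: Under H0 (random ordering), E[R] = 2*n_A*n_B/(n_A+n_B) + 1 = 2*6*6/12 + 1 = 7.0000.
        Var[R] = 2*n_A*n_B*(2*n_A*n_B - n_A - n_B) / ((n_A+n_B)^2 * (n_A+n_B-1)) = 4320/1584 = 2.7273.
        SD[R] = 1.6514.
Step 4: Continuity-corrected z = (R + 0.5 - E[R]) / SD[R] = (6 + 0.5 - 7.0000) / 1.6514 = -0.3028.
Step 5: Two-sided p-value via normal approximation = 2*(1 - Phi(|z|)) = 0.762069.
Step 6: alpha = 0.1. fail to reject H0.

R = 6, z = -0.3028, p = 0.762069, fail to reject H0.


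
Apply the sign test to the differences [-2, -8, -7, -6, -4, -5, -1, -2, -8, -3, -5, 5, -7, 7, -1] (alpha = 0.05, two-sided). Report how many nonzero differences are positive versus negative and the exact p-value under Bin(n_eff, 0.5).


Step 1: Discard zero differences. Original n = 15; n_eff = number of nonzero differences = 15.
Nonzero differences (with sign): -2, -8, -7, -6, -4, -5, -1, -2, -8, -3, -5, +5, -7, +7, -1
Step 2: Count signs: positive = 2, negative = 13.
Step 3: Under H0: P(positive) = 0.5, so the number of positives S ~ Bin(15, 0.5).
Step 4: Two-sided exact p-value = sum of Bin(15,0.5) probabilities at or below the observed probability = 0.007385.
Step 5: alpha = 0.05. reject H0.

n_eff = 15, pos = 2, neg = 13, p = 0.007385, reject H0.


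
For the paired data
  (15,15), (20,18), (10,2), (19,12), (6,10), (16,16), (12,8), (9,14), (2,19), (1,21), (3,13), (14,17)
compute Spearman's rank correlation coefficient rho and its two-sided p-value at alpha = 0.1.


Step 1: Rank x and y separately (midranks; no ties here).
rank(x): 15->9, 20->12, 10->6, 19->11, 6->4, 16->10, 12->7, 9->5, 2->2, 1->1, 3->3, 14->8
rank(y): 15->7, 18->10, 2->1, 12->4, 10->3, 16->8, 8->2, 14->6, 19->11, 21->12, 13->5, 17->9
Step 2: d_i = R_x(i) - R_y(i); compute d_i^2.
  (9-7)^2=4, (12-10)^2=4, (6-1)^2=25, (11-4)^2=49, (4-3)^2=1, (10-8)^2=4, (7-2)^2=25, (5-6)^2=1, (2-11)^2=81, (1-12)^2=121, (3-5)^2=4, (8-9)^2=1
sum(d^2) = 320.
Step 3: rho = 1 - 6*320 / (12*(12^2 - 1)) = 1 - 1920/1716 = -0.118881.
Step 4: Under H0, t = rho * sqrt((n-2)/(1-rho^2)) = -0.3786 ~ t(10).
Step 5: Two-sided p-value from the t-distribution with 10 df = 0.712884.
Step 6: alpha = 0.1. fail to reject H0.

rho = -0.1189, p = 0.712884, fail to reject H0 at alpha = 0.1.


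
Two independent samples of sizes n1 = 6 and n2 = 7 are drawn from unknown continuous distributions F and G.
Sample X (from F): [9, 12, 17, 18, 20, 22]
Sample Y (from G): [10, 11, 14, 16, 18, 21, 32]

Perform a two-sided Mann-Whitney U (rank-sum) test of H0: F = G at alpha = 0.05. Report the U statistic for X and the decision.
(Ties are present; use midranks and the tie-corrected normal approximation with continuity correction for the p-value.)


Step 1: Combine and sort all 13 observations; assign midranks.
sorted (value, group): (9,X), (10,Y), (11,Y), (12,X), (14,Y), (16,Y), (17,X), (18,X), (18,Y), (20,X), (21,Y), (22,X), (32,Y)
ranks: 9->1, 10->2, 11->3, 12->4, 14->5, 16->6, 17->7, 18->8.5, 18->8.5, 20->10, 21->11, 22->12, 32->13
Step 2: Rank sum for X: R1 = 1 + 4 + 7 + 8.5 + 10 + 12 = 42.5.
Step 3: U_X = R1 - n1(n1+1)/2 = 42.5 - 6*7/2 = 42.5 - 21 = 21.5.
       U_Y = n1*n2 - U_X = 42 - 21.5 = 20.5.
Step 4: Ties are present, so use the tie-corrected normal approximation (with continuity correction) for the p-value.
Step 5: p-value = 1.000000; compare to alpha = 0.05. fail to reject H0.

U_X = 21.5, p = 1.000000, fail to reject H0 at alpha = 0.05.


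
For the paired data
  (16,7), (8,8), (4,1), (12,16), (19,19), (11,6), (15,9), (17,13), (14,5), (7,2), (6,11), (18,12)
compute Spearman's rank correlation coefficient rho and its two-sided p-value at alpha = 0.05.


Step 1: Rank x and y separately (midranks; no ties here).
rank(x): 16->9, 8->4, 4->1, 12->6, 19->12, 11->5, 15->8, 17->10, 14->7, 7->3, 6->2, 18->11
rank(y): 7->5, 8->6, 1->1, 16->11, 19->12, 6->4, 9->7, 13->10, 5->3, 2->2, 11->8, 12->9
Step 2: d_i = R_x(i) - R_y(i); compute d_i^2.
  (9-5)^2=16, (4-6)^2=4, (1-1)^2=0, (6-11)^2=25, (12-12)^2=0, (5-4)^2=1, (8-7)^2=1, (10-10)^2=0, (7-3)^2=16, (3-2)^2=1, (2-8)^2=36, (11-9)^2=4
sum(d^2) = 104.
Step 3: rho = 1 - 6*104 / (12*(12^2 - 1)) = 1 - 624/1716 = 0.636364.
Step 4: Under H0, t = rho * sqrt((n-2)/(1-rho^2)) = 2.6087 ~ t(10).
Step 5: Two-sided p-value from the t-distribution with 10 df = 0.026097.
Step 6: alpha = 0.05. reject H0.

rho = 0.6364, p = 0.026097, reject H0 at alpha = 0.05.


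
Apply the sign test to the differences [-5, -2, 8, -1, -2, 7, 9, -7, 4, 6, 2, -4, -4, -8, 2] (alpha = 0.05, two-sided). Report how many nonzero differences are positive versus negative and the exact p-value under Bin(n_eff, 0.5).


Step 1: Discard zero differences. Original n = 15; n_eff = number of nonzero differences = 15.
Nonzero differences (with sign): -5, -2, +8, -1, -2, +7, +9, -7, +4, +6, +2, -4, -4, -8, +2
Step 2: Count signs: positive = 7, negative = 8.
Step 3: Under H0: P(positive) = 0.5, so the number of positives S ~ Bin(15, 0.5).
Step 4: Two-sided exact p-value = sum of Bin(15,0.5) probabilities at or below the observed probability = 1.000000.
Step 5: alpha = 0.05. fail to reject H0.

n_eff = 15, pos = 7, neg = 8, p = 1.000000, fail to reject H0.


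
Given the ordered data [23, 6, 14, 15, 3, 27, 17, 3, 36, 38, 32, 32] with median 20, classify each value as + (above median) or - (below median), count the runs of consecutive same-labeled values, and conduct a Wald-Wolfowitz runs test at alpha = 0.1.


Step 1: Compute median = 20; label A = above, B = below.
Labels in order: ABBBBABBAAAA  (n_A = 6, n_B = 6)
Step 2: Count runs R = 5.
Step 3: Under H0 (random ordering), E[R] = 2*n_A*n_B/(n_A+n_B) + 1 = 2*6*6/12 + 1 = 7.0000.
        Var[R] = 2*n_A*n_B*(2*n_A*n_B - n_A - n_B) / ((n_A+n_B)^2 * (n_A+n_B-1)) = 4320/1584 = 2.7273.
        SD[R] = 1.6514.
Step 4: Continuity-corrected z = (R + 0.5 - E[R]) / SD[R] = (5 + 0.5 - 7.0000) / 1.6514 = -0.9083.
Step 5: Two-sided p-value via normal approximation = 2*(1 - Phi(|z|)) = 0.363722.
Step 6: alpha = 0.1. fail to reject H0.

R = 5, z = -0.9083, p = 0.363722, fail to reject H0.


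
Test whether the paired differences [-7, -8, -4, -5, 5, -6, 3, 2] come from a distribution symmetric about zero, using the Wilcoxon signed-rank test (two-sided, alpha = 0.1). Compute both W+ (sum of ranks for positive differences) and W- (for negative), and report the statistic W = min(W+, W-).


Step 1: Drop any zero differences (none here) and take |d_i|.
|d| = [7, 8, 4, 5, 5, 6, 3, 2]
Step 2: Midrank |d_i| (ties get averaged ranks).
ranks: |7|->7, |8|->8, |4|->3, |5|->4.5, |5|->4.5, |6|->6, |3|->2, |2|->1
Step 3: Attach original signs; sum ranks with positive sign and with negative sign.
W+ = 4.5 + 2 + 1 = 7.5
W- = 7 + 8 + 3 + 4.5 + 6 = 28.5
(Check: W+ + W- = 36 should equal n(n+1)/2 = 36.)
Step 4: Test statistic W = min(W+, W-) = 7.5.
Step 5: Ties in |d|, so use the tie-corrected normal approximation.
        E[W] = n(n+1)/4 = 8*9/4 = 18.
        Tie groups: |d|=5 (t=2); sum(t^3 - t) = 6.
        Var[W] = n(n+1)(2n+1)/24 - sum(t^3-t)/48 = 1224/24 - 6/48 = 50.875.
        z = (W - E[W]) / sqrt(Var[W]) = (7.5 - 18) / 7.1327 = -1.4721.
        Two-sided p = 2*Phi(z) = 0.140994.
Step 6: alpha = 0.1. fail to reject H0.

W+ = 7.5, W- = 28.5, W = min = 7.5, p = 0.140994, fail to reject H0.


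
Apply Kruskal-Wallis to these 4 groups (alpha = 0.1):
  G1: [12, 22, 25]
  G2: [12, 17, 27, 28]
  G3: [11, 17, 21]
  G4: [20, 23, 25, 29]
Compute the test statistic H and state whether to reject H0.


Step 1: Combine all N = 14 observations and assign midranks.
sorted (value, group, rank): (11,G3,1), (12,G1,2.5), (12,G2,2.5), (17,G2,4.5), (17,G3,4.5), (20,G4,6), (21,G3,7), (22,G1,8), (23,G4,9), (25,G1,10.5), (25,G4,10.5), (27,G2,12), (28,G2,13), (29,G4,14)
Step 2: Sum ranks within each group.
R_1 = 21 (n_1 = 3)
R_2 = 32 (n_2 = 4)
R_3 = 12.5 (n_3 = 3)
R_4 = 39.5 (n_4 = 4)
Step 3: H = 12/(N(N+1)) * sum(R_i^2/n_i) - 3(N+1)
     = 12/(14*15) * (21^2/3 + 32^2/4 + 12.5^2/3 + 39.5^2/4) - 3*15
     = 0.057143 * 845.146 - 45
     = 3.294048.
Step 4: Ties present; correction factor C = 1 - 18/(14^3 - 14) = 0.993407. Corrected H = 3.294048 / 0.993407 = 3.315911.
Step 5: Under H0, H ~ chi^2(3); p-value = 0.345434.
Step 6: alpha = 0.1. fail to reject H0.

H = 3.3159, df = 3, p = 0.345434, fail to reject H0.


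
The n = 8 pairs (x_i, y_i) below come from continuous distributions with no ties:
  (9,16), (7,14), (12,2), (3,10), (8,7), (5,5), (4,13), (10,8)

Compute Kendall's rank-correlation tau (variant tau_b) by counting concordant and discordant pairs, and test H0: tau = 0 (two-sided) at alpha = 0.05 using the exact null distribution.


Step 1: Enumerate the 28 unordered pairs (i,j) with i<j and classify each by sign(x_j-x_i) * sign(y_j-y_i).
  (1,2):dx=-2,dy=-2->C; (1,3):dx=+3,dy=-14->D; (1,4):dx=-6,dy=-6->C; (1,5):dx=-1,dy=-9->C
  (1,6):dx=-4,dy=-11->C; (1,7):dx=-5,dy=-3->C; (1,8):dx=+1,dy=-8->D; (2,3):dx=+5,dy=-12->D
  (2,4):dx=-4,dy=-4->C; (2,5):dx=+1,dy=-7->D; (2,6):dx=-2,dy=-9->C; (2,7):dx=-3,dy=-1->C
  (2,8):dx=+3,dy=-6->D; (3,4):dx=-9,dy=+8->D; (3,5):dx=-4,dy=+5->D; (3,6):dx=-7,dy=+3->D
  (3,7):dx=-8,dy=+11->D; (3,8):dx=-2,dy=+6->D; (4,5):dx=+5,dy=-3->D; (4,6):dx=+2,dy=-5->D
  (4,7):dx=+1,dy=+3->C; (4,8):dx=+7,dy=-2->D; (5,6):dx=-3,dy=-2->C; (5,7):dx=-4,dy=+6->D
  (5,8):dx=+2,dy=+1->C; (6,7):dx=-1,dy=+8->D; (6,8):dx=+5,dy=+3->C; (7,8):dx=+6,dy=-5->D
Step 2: C = 12, D = 16, total pairs = 28.
Step 3: tau = (C - D)/(n(n-1)/2) = (12 - 16)/28 = -0.142857.
Step 4: Exact two-sided p-value (enumerate n! = 40320 permutations of y under H0): p = 0.719544.
Step 5: alpha = 0.05. fail to reject H0.

tau_b = -0.1429 (C=12, D=16), p = 0.719544, fail to reject H0.


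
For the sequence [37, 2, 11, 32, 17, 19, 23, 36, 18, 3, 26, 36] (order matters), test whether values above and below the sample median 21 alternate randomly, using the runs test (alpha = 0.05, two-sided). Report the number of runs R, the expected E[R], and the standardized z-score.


Step 1: Compute median = 21; label A = above, B = below.
Labels in order: ABBABBAABBAA  (n_A = 6, n_B = 6)
Step 2: Count runs R = 7.
Step 3: Under H0 (random ordering), E[R] = 2*n_A*n_B/(n_A+n_B) + 1 = 2*6*6/12 + 1 = 7.0000.
        Var[R] = 2*n_A*n_B*(2*n_A*n_B - n_A - n_B) / ((n_A+n_B)^2 * (n_A+n_B-1)) = 4320/1584 = 2.7273.
        SD[R] = 1.6514.
Step 4: R = E[R], so z = 0 with no continuity correction.
Step 5: Two-sided p-value via normal approximation = 2*(1 - Phi(|z|)) = 1.000000.
Step 6: alpha = 0.05. fail to reject H0.

R = 7, z = 0.0000, p = 1.000000, fail to reject H0.


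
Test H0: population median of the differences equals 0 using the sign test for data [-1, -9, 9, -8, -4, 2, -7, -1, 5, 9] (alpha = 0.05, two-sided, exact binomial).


Step 1: Discard zero differences. Original n = 10; n_eff = number of nonzero differences = 10.
Nonzero differences (with sign): -1, -9, +9, -8, -4, +2, -7, -1, +5, +9
Step 2: Count signs: positive = 4, negative = 6.
Step 3: Under H0: P(positive) = 0.5, so the number of positives S ~ Bin(10, 0.5).
Step 4: Two-sided exact p-value = sum of Bin(10,0.5) probabilities at or below the observed probability = 0.753906.
Step 5: alpha = 0.05. fail to reject H0.

n_eff = 10, pos = 4, neg = 6, p = 0.753906, fail to reject H0.


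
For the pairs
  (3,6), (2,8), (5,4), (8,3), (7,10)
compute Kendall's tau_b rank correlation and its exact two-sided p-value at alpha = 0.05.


Step 1: Enumerate the 10 unordered pairs (i,j) with i<j and classify each by sign(x_j-x_i) * sign(y_j-y_i).
  (1,2):dx=-1,dy=+2->D; (1,3):dx=+2,dy=-2->D; (1,4):dx=+5,dy=-3->D; (1,5):dx=+4,dy=+4->C
  (2,3):dx=+3,dy=-4->D; (2,4):dx=+6,dy=-5->D; (2,5):dx=+5,dy=+2->C; (3,4):dx=+3,dy=-1->D
  (3,5):dx=+2,dy=+6->C; (4,5):dx=-1,dy=+7->D
Step 2: C = 3, D = 7, total pairs = 10.
Step 3: tau = (C - D)/(n(n-1)/2) = (3 - 7)/10 = -0.400000.
Step 4: Exact two-sided p-value (enumerate n! = 120 permutations of y under H0): p = 0.483333.
Step 5: alpha = 0.05. fail to reject H0.

tau_b = -0.4000 (C=3, D=7), p = 0.483333, fail to reject H0.


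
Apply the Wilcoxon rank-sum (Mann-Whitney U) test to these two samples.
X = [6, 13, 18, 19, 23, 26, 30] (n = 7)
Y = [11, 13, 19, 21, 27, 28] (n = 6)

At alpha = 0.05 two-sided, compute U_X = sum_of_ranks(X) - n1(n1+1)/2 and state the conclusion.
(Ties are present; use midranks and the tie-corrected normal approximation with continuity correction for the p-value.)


Step 1: Combine and sort all 13 observations; assign midranks.
sorted (value, group): (6,X), (11,Y), (13,X), (13,Y), (18,X), (19,X), (19,Y), (21,Y), (23,X), (26,X), (27,Y), (28,Y), (30,X)
ranks: 6->1, 11->2, 13->3.5, 13->3.5, 18->5, 19->6.5, 19->6.5, 21->8, 23->9, 26->10, 27->11, 28->12, 30->13
Step 2: Rank sum for X: R1 = 1 + 3.5 + 5 + 6.5 + 9 + 10 + 13 = 48.
Step 3: U_X = R1 - n1(n1+1)/2 = 48 - 7*8/2 = 48 - 28 = 20.
       U_Y = n1*n2 - U_X = 42 - 20 = 22.
Step 4: Ties are present, so use the tie-corrected normal approximation (with continuity correction) for the p-value.
Step 5: p-value = 0.942900; compare to alpha = 0.05. fail to reject H0.

U_X = 20, p = 0.942900, fail to reject H0 at alpha = 0.05.


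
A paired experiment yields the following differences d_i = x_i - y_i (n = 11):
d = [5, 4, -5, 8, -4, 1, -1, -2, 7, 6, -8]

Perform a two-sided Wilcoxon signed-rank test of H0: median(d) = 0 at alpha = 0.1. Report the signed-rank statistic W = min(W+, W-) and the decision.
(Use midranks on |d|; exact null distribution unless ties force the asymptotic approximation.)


Step 1: Drop any zero differences (none here) and take |d_i|.
|d| = [5, 4, 5, 8, 4, 1, 1, 2, 7, 6, 8]
Step 2: Midrank |d_i| (ties get averaged ranks).
ranks: |5|->6.5, |4|->4.5, |5|->6.5, |8|->10.5, |4|->4.5, |1|->1.5, |1|->1.5, |2|->3, |7|->9, |6|->8, |8|->10.5
Step 3: Attach original signs; sum ranks with positive sign and with negative sign.
W+ = 6.5 + 4.5 + 10.5 + 1.5 + 9 + 8 = 40
W- = 6.5 + 4.5 + 1.5 + 3 + 10.5 = 26
(Check: W+ + W- = 66 should equal n(n+1)/2 = 66.)
Step 4: Test statistic W = min(W+, W-) = 26.
Step 5: Ties in |d|, so use the tie-corrected normal approximation.
        E[W] = n(n+1)/4 = 11*12/4 = 33.
        Tie groups: |d|=1 (t=2), |d|=4 (t=2), |d|=5 (t=2), |d|=8 (t=2); sum(t^3 - t) = 24.
        Var[W] = n(n+1)(2n+1)/24 - sum(t^3-t)/48 = 3036/24 - 24/48 = 126.
        z = (W - E[W]) / sqrt(Var[W]) = (26 - 33) / 11.2250 = -0.6236.
        Two-sided p = 2*Phi(z) = 0.532884.
Step 6: alpha = 0.1. fail to reject H0.

W+ = 40, W- = 26, W = min = 26, p = 0.532884, fail to reject H0.


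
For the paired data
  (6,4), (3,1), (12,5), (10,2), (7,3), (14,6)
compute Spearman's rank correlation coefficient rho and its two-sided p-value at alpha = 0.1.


Step 1: Rank x and y separately (midranks; no ties here).
rank(x): 6->2, 3->1, 12->5, 10->4, 7->3, 14->6
rank(y): 4->4, 1->1, 5->5, 2->2, 3->3, 6->6
Step 2: d_i = R_x(i) - R_y(i); compute d_i^2.
  (2-4)^2=4, (1-1)^2=0, (5-5)^2=0, (4-2)^2=4, (3-3)^2=0, (6-6)^2=0
sum(d^2) = 8.
Step 3: rho = 1 - 6*8 / (6*(6^2 - 1)) = 1 - 48/210 = 0.771429.
Step 4: Under H0, t = rho * sqrt((n-2)/(1-rho^2)) = 2.4247 ~ t(4).
Step 5: Two-sided p-value from the t-distribution with 4 df = 0.072397.
Step 6: alpha = 0.1. reject H0.

rho = 0.7714, p = 0.072397, reject H0 at alpha = 0.1.


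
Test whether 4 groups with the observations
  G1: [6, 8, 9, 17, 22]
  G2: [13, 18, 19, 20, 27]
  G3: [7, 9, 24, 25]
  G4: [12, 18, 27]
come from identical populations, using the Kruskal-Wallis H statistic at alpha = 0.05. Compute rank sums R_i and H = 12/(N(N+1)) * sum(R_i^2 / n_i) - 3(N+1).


Step 1: Combine all N = 17 observations and assign midranks.
sorted (value, group, rank): (6,G1,1), (7,G3,2), (8,G1,3), (9,G1,4.5), (9,G3,4.5), (12,G4,6), (13,G2,7), (17,G1,8), (18,G2,9.5), (18,G4,9.5), (19,G2,11), (20,G2,12), (22,G1,13), (24,G3,14), (25,G3,15), (27,G2,16.5), (27,G4,16.5)
Step 2: Sum ranks within each group.
R_1 = 29.5 (n_1 = 5)
R_2 = 56 (n_2 = 5)
R_3 = 35.5 (n_3 = 4)
R_4 = 32 (n_4 = 3)
Step 3: H = 12/(N(N+1)) * sum(R_i^2/n_i) - 3(N+1)
     = 12/(17*18) * (29.5^2/5 + 56^2/5 + 35.5^2/4 + 32^2/3) - 3*18
     = 0.039216 * 1457.65 - 54
     = 3.162582.
Step 4: Ties present; correction factor C = 1 - 18/(17^3 - 17) = 0.996324. Corrected H = 3.162582 / 0.996324 = 3.174252.
Step 5: Under H0, H ~ chi^2(3); p-value = 0.365531.
Step 6: alpha = 0.05. fail to reject H0.

H = 3.1743, df = 3, p = 0.365531, fail to reject H0.


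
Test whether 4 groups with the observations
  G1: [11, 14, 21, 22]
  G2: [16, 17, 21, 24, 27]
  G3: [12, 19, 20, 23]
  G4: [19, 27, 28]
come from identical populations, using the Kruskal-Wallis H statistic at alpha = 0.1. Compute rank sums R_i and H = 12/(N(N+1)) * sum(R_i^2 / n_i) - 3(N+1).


Step 1: Combine all N = 16 observations and assign midranks.
sorted (value, group, rank): (11,G1,1), (12,G3,2), (14,G1,3), (16,G2,4), (17,G2,5), (19,G3,6.5), (19,G4,6.5), (20,G3,8), (21,G1,9.5), (21,G2,9.5), (22,G1,11), (23,G3,12), (24,G2,13), (27,G2,14.5), (27,G4,14.5), (28,G4,16)
Step 2: Sum ranks within each group.
R_1 = 24.5 (n_1 = 4)
R_2 = 46 (n_2 = 5)
R_3 = 28.5 (n_3 = 4)
R_4 = 37 (n_4 = 3)
Step 3: H = 12/(N(N+1)) * sum(R_i^2/n_i) - 3(N+1)
     = 12/(16*17) * (24.5^2/4 + 46^2/5 + 28.5^2/4 + 37^2/3) - 3*17
     = 0.044118 * 1232.66 - 51
     = 3.381985.
Step 4: Ties present; correction factor C = 1 - 18/(16^3 - 16) = 0.995588. Corrected H = 3.381985 / 0.995588 = 3.396972.
Step 5: Under H0, H ~ chi^2(3); p-value = 0.334372.
Step 6: alpha = 0.1. fail to reject H0.

H = 3.3970, df = 3, p = 0.334372, fail to reject H0.


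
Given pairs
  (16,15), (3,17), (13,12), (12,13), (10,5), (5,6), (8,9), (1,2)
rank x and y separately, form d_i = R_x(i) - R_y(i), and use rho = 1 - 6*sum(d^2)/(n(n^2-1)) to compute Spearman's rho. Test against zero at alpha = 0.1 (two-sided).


Step 1: Rank x and y separately (midranks; no ties here).
rank(x): 16->8, 3->2, 13->7, 12->6, 10->5, 5->3, 8->4, 1->1
rank(y): 15->7, 17->8, 12->5, 13->6, 5->2, 6->3, 9->4, 2->1
Step 2: d_i = R_x(i) - R_y(i); compute d_i^2.
  (8-7)^2=1, (2-8)^2=36, (7-5)^2=4, (6-6)^2=0, (5-2)^2=9, (3-3)^2=0, (4-4)^2=0, (1-1)^2=0
sum(d^2) = 50.
Step 3: rho = 1 - 6*50 / (8*(8^2 - 1)) = 1 - 300/504 = 0.404762.
Step 4: Under H0, t = rho * sqrt((n-2)/(1-rho^2)) = 1.0842 ~ t(6).
Step 5: Two-sided p-value from the t-distribution with 6 df = 0.319889.
Step 6: alpha = 0.1. fail to reject H0.

rho = 0.4048, p = 0.319889, fail to reject H0 at alpha = 0.1.


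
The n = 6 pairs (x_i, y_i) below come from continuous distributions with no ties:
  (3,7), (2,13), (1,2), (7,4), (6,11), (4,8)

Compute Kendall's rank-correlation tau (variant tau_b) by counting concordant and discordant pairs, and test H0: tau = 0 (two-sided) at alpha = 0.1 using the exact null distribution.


Step 1: Enumerate the 15 unordered pairs (i,j) with i<j and classify each by sign(x_j-x_i) * sign(y_j-y_i).
  (1,2):dx=-1,dy=+6->D; (1,3):dx=-2,dy=-5->C; (1,4):dx=+4,dy=-3->D; (1,5):dx=+3,dy=+4->C
  (1,6):dx=+1,dy=+1->C; (2,3):dx=-1,dy=-11->C; (2,4):dx=+5,dy=-9->D; (2,5):dx=+4,dy=-2->D
  (2,6):dx=+2,dy=-5->D; (3,4):dx=+6,dy=+2->C; (3,5):dx=+5,dy=+9->C; (3,6):dx=+3,dy=+6->C
  (4,5):dx=-1,dy=+7->D; (4,6):dx=-3,dy=+4->D; (5,6):dx=-2,dy=-3->C
Step 2: C = 8, D = 7, total pairs = 15.
Step 3: tau = (C - D)/(n(n-1)/2) = (8 - 7)/15 = 0.066667.
Step 4: Exact two-sided p-value (enumerate n! = 720 permutations of y under H0): p = 1.000000.
Step 5: alpha = 0.1. fail to reject H0.

tau_b = 0.0667 (C=8, D=7), p = 1.000000, fail to reject H0.


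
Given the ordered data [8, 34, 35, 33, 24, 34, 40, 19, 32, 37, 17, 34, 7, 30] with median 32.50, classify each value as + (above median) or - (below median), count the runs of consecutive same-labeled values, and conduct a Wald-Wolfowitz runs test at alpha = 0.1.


Step 1: Compute median = 32.50; label A = above, B = below.
Labels in order: BAAABAABBABABB  (n_A = 7, n_B = 7)
Step 2: Count runs R = 9.
Step 3: Under H0 (random ordering), E[R] = 2*n_A*n_B/(n_A+n_B) + 1 = 2*7*7/14 + 1 = 8.0000.
        Var[R] = 2*n_A*n_B*(2*n_A*n_B - n_A - n_B) / ((n_A+n_B)^2 * (n_A+n_B-1)) = 8232/2548 = 3.2308.
        SD[R] = 1.7974.
Step 4: Continuity-corrected z = (R - 0.5 - E[R]) / SD[R] = (9 - 0.5 - 8.0000) / 1.7974 = 0.2782.
Step 5: Two-sided p-value via normal approximation = 2*(1 - Phi(|z|)) = 0.780879.
Step 6: alpha = 0.1. fail to reject H0.

R = 9, z = 0.2782, p = 0.780879, fail to reject H0.


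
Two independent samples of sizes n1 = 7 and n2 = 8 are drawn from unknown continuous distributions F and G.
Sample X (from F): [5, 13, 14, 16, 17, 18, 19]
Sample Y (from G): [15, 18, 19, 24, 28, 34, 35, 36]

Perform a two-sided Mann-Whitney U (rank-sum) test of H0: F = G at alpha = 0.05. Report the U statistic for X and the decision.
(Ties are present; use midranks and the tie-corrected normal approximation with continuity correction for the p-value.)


Step 1: Combine and sort all 15 observations; assign midranks.
sorted (value, group): (5,X), (13,X), (14,X), (15,Y), (16,X), (17,X), (18,X), (18,Y), (19,X), (19,Y), (24,Y), (28,Y), (34,Y), (35,Y), (36,Y)
ranks: 5->1, 13->2, 14->3, 15->4, 16->5, 17->6, 18->7.5, 18->7.5, 19->9.5, 19->9.5, 24->11, 28->12, 34->13, 35->14, 36->15
Step 2: Rank sum for X: R1 = 1 + 2 + 3 + 5 + 6 + 7.5 + 9.5 = 34.
Step 3: U_X = R1 - n1(n1+1)/2 = 34 - 7*8/2 = 34 - 28 = 6.
       U_Y = n1*n2 - U_X = 56 - 6 = 50.
Step 4: Ties are present, so use the tie-corrected normal approximation (with continuity correction) for the p-value.
Step 5: p-value = 0.012681; compare to alpha = 0.05. reject H0.

U_X = 6, p = 0.012681, reject H0 at alpha = 0.05.


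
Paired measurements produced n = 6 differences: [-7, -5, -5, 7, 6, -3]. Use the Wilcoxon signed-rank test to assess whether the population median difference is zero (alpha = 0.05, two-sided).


Step 1: Drop any zero differences (none here) and take |d_i|.
|d| = [7, 5, 5, 7, 6, 3]
Step 2: Midrank |d_i| (ties get averaged ranks).
ranks: |7|->5.5, |5|->2.5, |5|->2.5, |7|->5.5, |6|->4, |3|->1
Step 3: Attach original signs; sum ranks with positive sign and with negative sign.
W+ = 5.5 + 4 = 9.5
W- = 5.5 + 2.5 + 2.5 + 1 = 11.5
(Check: W+ + W- = 21 should equal n(n+1)/2 = 21.)
Step 4: Test statistic W = min(W+, W-) = 9.5.
Step 5: Ties in |d|, so use the tie-corrected normal approximation.
        E[W] = n(n+1)/4 = 6*7/4 = 10.5.
        Tie groups: |d|=5 (t=2), |d|=7 (t=2); sum(t^3 - t) = 12.
        Var[W] = n(n+1)(2n+1)/24 - sum(t^3-t)/48 = 546/24 - 12/48 = 22.5.
        z = (W - E[W]) / sqrt(Var[W]) = (9.5 - 10.5) / 4.7434 = -0.2108.
        Two-sided p = 2*Phi(z) = 0.833029.
Step 6: alpha = 0.05. fail to reject H0.

W+ = 9.5, W- = 11.5, W = min = 9.5, p = 0.833029, fail to reject H0.


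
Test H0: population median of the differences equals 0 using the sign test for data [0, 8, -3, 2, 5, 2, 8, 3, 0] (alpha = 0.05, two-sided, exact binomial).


Step 1: Discard zero differences. Original n = 9; n_eff = number of nonzero differences = 7.
Nonzero differences (with sign): +8, -3, +2, +5, +2, +8, +3
Step 2: Count signs: positive = 6, negative = 1.
Step 3: Under H0: P(positive) = 0.5, so the number of positives S ~ Bin(7, 0.5).
Step 4: Two-sided exact p-value = sum of Bin(7,0.5) probabilities at or below the observed probability = 0.125000.
Step 5: alpha = 0.05. fail to reject H0.

n_eff = 7, pos = 6, neg = 1, p = 0.125000, fail to reject H0.


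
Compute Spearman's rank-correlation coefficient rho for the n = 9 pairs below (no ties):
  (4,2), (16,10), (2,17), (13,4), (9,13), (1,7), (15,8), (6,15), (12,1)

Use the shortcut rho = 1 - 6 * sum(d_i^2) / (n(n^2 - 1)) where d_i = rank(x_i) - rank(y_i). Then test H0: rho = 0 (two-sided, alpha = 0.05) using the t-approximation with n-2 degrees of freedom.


Step 1: Rank x and y separately (midranks; no ties here).
rank(x): 4->3, 16->9, 2->2, 13->7, 9->5, 1->1, 15->8, 6->4, 12->6
rank(y): 2->2, 10->6, 17->9, 4->3, 13->7, 7->4, 8->5, 15->8, 1->1
Step 2: d_i = R_x(i) - R_y(i); compute d_i^2.
  (3-2)^2=1, (9-6)^2=9, (2-9)^2=49, (7-3)^2=16, (5-7)^2=4, (1-4)^2=9, (8-5)^2=9, (4-8)^2=16, (6-1)^2=25
sum(d^2) = 138.
Step 3: rho = 1 - 6*138 / (9*(9^2 - 1)) = 1 - 828/720 = -0.150000.
Step 4: Under H0, t = rho * sqrt((n-2)/(1-rho^2)) = -0.4014 ~ t(7).
Step 5: Two-sided p-value from the t-distribution with 7 df = 0.700094.
Step 6: alpha = 0.05. fail to reject H0.

rho = -0.1500, p = 0.700094, fail to reject H0 at alpha = 0.05.


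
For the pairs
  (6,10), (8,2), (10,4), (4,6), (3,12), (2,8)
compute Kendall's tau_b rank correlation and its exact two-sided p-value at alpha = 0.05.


Step 1: Enumerate the 15 unordered pairs (i,j) with i<j and classify each by sign(x_j-x_i) * sign(y_j-y_i).
  (1,2):dx=+2,dy=-8->D; (1,3):dx=+4,dy=-6->D; (1,4):dx=-2,dy=-4->C; (1,5):dx=-3,dy=+2->D
  (1,6):dx=-4,dy=-2->C; (2,3):dx=+2,dy=+2->C; (2,4):dx=-4,dy=+4->D; (2,5):dx=-5,dy=+10->D
  (2,6):dx=-6,dy=+6->D; (3,4):dx=-6,dy=+2->D; (3,5):dx=-7,dy=+8->D; (3,6):dx=-8,dy=+4->D
  (4,5):dx=-1,dy=+6->D; (4,6):dx=-2,dy=+2->D; (5,6):dx=-1,dy=-4->C
Step 2: C = 4, D = 11, total pairs = 15.
Step 3: tau = (C - D)/(n(n-1)/2) = (4 - 11)/15 = -0.466667.
Step 4: Exact two-sided p-value (enumerate n! = 720 permutations of y under H0): p = 0.272222.
Step 5: alpha = 0.05. fail to reject H0.

tau_b = -0.4667 (C=4, D=11), p = 0.272222, fail to reject H0.


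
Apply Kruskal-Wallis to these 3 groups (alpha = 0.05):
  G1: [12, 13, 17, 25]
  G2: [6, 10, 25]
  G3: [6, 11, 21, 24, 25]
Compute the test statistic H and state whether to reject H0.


Step 1: Combine all N = 12 observations and assign midranks.
sorted (value, group, rank): (6,G2,1.5), (6,G3,1.5), (10,G2,3), (11,G3,4), (12,G1,5), (13,G1,6), (17,G1,7), (21,G3,8), (24,G3,9), (25,G1,11), (25,G2,11), (25,G3,11)
Step 2: Sum ranks within each group.
R_1 = 29 (n_1 = 4)
R_2 = 15.5 (n_2 = 3)
R_3 = 33.5 (n_3 = 5)
Step 3: H = 12/(N(N+1)) * sum(R_i^2/n_i) - 3(N+1)
     = 12/(12*13) * (29^2/4 + 15.5^2/3 + 33.5^2/5) - 3*13
     = 0.076923 * 514.783 - 39
     = 0.598718.
Step 4: Ties present; correction factor C = 1 - 30/(12^3 - 12) = 0.982517. Corrected H = 0.598718 / 0.982517 = 0.609371.
Step 5: Under H0, H ~ chi^2(2); p-value = 0.737355.
Step 6: alpha = 0.05. fail to reject H0.

H = 0.6094, df = 2, p = 0.737355, fail to reject H0.


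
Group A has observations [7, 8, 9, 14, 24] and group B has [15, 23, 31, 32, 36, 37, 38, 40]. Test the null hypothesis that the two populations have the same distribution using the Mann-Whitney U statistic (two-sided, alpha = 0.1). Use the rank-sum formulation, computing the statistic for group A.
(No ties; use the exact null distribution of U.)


Step 1: Combine and sort all 13 observations; assign midranks.
sorted (value, group): (7,X), (8,X), (9,X), (14,X), (15,Y), (23,Y), (24,X), (31,Y), (32,Y), (36,Y), (37,Y), (38,Y), (40,Y)
ranks: 7->1, 8->2, 9->3, 14->4, 15->5, 23->6, 24->7, 31->8, 32->9, 36->10, 37->11, 38->12, 40->13
Step 2: Rank sum for X: R1 = 1 + 2 + 3 + 4 + 7 = 17.
Step 3: U_X = R1 - n1(n1+1)/2 = 17 - 5*6/2 = 17 - 15 = 2.
       U_Y = n1*n2 - U_X = 40 - 2 = 38.
Step 4: No ties, so the exact null distribution of U (based on enumerating the C(13,5) = 1287 equally likely rank assignments) gives the two-sided p-value.
Step 5: p-value = 0.006216; compare to alpha = 0.1. reject H0.

U_X = 2, p = 0.006216, reject H0 at alpha = 0.1.


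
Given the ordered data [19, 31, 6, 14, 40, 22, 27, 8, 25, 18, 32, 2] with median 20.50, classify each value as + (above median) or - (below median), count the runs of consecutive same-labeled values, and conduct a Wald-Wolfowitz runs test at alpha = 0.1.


Step 1: Compute median = 20.50; label A = above, B = below.
Labels in order: BABBAAABABAB  (n_A = 6, n_B = 6)
Step 2: Count runs R = 9.
Step 3: Under H0 (random ordering), E[R] = 2*n_A*n_B/(n_A+n_B) + 1 = 2*6*6/12 + 1 = 7.0000.
        Var[R] = 2*n_A*n_B*(2*n_A*n_B - n_A - n_B) / ((n_A+n_B)^2 * (n_A+n_B-1)) = 4320/1584 = 2.7273.
        SD[R] = 1.6514.
Step 4: Continuity-corrected z = (R - 0.5 - E[R]) / SD[R] = (9 - 0.5 - 7.0000) / 1.6514 = 0.9083.
Step 5: Two-sided p-value via normal approximation = 2*(1 - Phi(|z|)) = 0.363722.
Step 6: alpha = 0.1. fail to reject H0.

R = 9, z = 0.9083, p = 0.363722, fail to reject H0.


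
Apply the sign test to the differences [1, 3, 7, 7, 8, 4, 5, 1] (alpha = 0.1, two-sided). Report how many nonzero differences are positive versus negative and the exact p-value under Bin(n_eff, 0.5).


Step 1: Discard zero differences. Original n = 8; n_eff = number of nonzero differences = 8.
Nonzero differences (with sign): +1, +3, +7, +7, +8, +4, +5, +1
Step 2: Count signs: positive = 8, negative = 0.
Step 3: Under H0: P(positive) = 0.5, so the number of positives S ~ Bin(8, 0.5).
Step 4: Two-sided exact p-value = sum of Bin(8,0.5) probabilities at or below the observed probability = 0.007812.
Step 5: alpha = 0.1. reject H0.

n_eff = 8, pos = 8, neg = 0, p = 0.007812, reject H0.


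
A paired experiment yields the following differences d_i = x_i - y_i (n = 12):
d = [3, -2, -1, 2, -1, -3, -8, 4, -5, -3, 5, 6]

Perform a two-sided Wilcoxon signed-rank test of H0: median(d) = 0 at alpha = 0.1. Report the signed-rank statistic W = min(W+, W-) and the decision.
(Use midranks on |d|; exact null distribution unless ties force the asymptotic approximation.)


Step 1: Drop any zero differences (none here) and take |d_i|.
|d| = [3, 2, 1, 2, 1, 3, 8, 4, 5, 3, 5, 6]
Step 2: Midrank |d_i| (ties get averaged ranks).
ranks: |3|->6, |2|->3.5, |1|->1.5, |2|->3.5, |1|->1.5, |3|->6, |8|->12, |4|->8, |5|->9.5, |3|->6, |5|->9.5, |6|->11
Step 3: Attach original signs; sum ranks with positive sign and with negative sign.
W+ = 6 + 3.5 + 8 + 9.5 + 11 = 38
W- = 3.5 + 1.5 + 1.5 + 6 + 12 + 9.5 + 6 = 40
(Check: W+ + W- = 78 should equal n(n+1)/2 = 78.)
Step 4: Test statistic W = min(W+, W-) = 38.
Step 5: Ties in |d|, so use the tie-corrected normal approximation.
        E[W] = n(n+1)/4 = 12*13/4 = 39.
        Tie groups: |d|=1 (t=2), |d|=2 (t=2), |d|=3 (t=3), |d|=5 (t=2); sum(t^3 - t) = 42.
        Var[W] = n(n+1)(2n+1)/24 - sum(t^3-t)/48 = 3900/24 - 42/48 = 161.625.
        z = (W - E[W]) / sqrt(Var[W]) = (38 - 39) / 12.7132 = -0.0787.
        Two-sided p = 2*Phi(z) = 0.937304.
Step 6: alpha = 0.1. fail to reject H0.

W+ = 38, W- = 40, W = min = 38, p = 0.937304, fail to reject H0.
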